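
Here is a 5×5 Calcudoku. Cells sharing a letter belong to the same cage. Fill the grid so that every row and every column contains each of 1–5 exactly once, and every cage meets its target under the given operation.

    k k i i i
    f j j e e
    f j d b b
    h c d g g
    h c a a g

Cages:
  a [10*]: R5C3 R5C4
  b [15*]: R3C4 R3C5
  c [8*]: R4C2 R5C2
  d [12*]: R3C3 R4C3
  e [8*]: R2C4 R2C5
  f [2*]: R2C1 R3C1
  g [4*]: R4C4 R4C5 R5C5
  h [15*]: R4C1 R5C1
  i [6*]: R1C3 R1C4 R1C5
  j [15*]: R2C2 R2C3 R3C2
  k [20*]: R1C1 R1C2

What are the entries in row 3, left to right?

2 1 4 3 5

In row 3, 2 can only go at R3C1, so R3C1 = 2.
Column 1 now contains 2, which forces R2C1 = 1.
Cage j needs product 15, leaving R3C2 = 1.
Row 3 needs a 4, and only R3C3 is open for it.
Column 3 already has 4, so R4C3 = 3.
Cage j has product 15; hence R2C2 = 3.
Column 3 now contains 3, leaving R2C3 = 5.
Row 4 already has 3, so R4C1 = 5.
Cage h's pair has product 15, leaving R5C1 = 3.
5 is placed in column 3, so R5C3 = 2.
2 is placed in row 5, leaving R5C4 = 5.
2 is placed in row 5, which forces R5C5 = 1.
Column 1 already has 5, leaving R1C1 = 4.
The two cells of cage k must have product 20, leaving R1C2 = 5.
2 is placed in column 3; hence R1C3 = 1.
5 is placed in column 4; hence R3C4 = 3.
Cage b's pair has product 15; hence R3C5 = 5.
The two cells of cage c must have product 8; hence R4C2 = 2.
Cage g has product 4, so R4C4 = 1.
1 is placed in column 5, leaving R4C5 = 4.
2 is placed in row 5, which forces R5C2 = 4.
Column 4 now contains 3, leaving R1C4 = 2.
The 3 cells of cage i must have product 6, so R1C5 = 3.
Cage e needs two cells with product 8, which forces R2C4 = 4.
4 is placed in column 5, which forces R2C5 = 2.
Filled in: 4 5 1 2 3 / 1 3 5 4 2 / 2 1 4 3 5 / 5 2 3 1 4 / 3 4 2 5 1.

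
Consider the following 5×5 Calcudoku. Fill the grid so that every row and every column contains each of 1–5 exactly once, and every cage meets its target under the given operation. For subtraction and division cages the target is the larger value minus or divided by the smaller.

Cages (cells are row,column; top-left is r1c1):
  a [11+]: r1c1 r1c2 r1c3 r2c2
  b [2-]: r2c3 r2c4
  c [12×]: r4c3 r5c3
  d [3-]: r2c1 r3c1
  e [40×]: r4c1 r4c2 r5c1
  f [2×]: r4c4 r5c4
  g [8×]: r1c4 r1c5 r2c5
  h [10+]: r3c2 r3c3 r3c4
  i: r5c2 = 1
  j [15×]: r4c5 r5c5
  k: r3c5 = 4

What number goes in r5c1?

5

Cage k is a single given cell, so r3c5 = 4.
I is a freebie; hence r5c2 = 1.
Row 5 now contains 1, which forces r5c4 = 2.
Cage g needs product 8, which forces r1c4 = 4.
2 is placed in column 4, leaving r4c4 = 1.
In row 2, 4 can only go at r2c1, so r2c1 = 4.
Cage d's pair has difference 3, so r3c1 = 1.
The 3 cells of cage e must have product 40; hence r4c1 = 2.
The 3 cells of cage e must have product 40; hence r4c2 = 4.
Row 4 now contains 4, so r4c3 = 3.
3 is placed in row 4, so r4c5 = 5.
Column 1 already has 4; hence r5c1 = 5.
Column 3 now contains 3; hence r5c3 = 4.
Column 5 now contains 5; hence r5c5 = 3.
Column 1 now contains 5, leaving r1c1 = 3.
Cage a needs sum 11, which forces r1c3 = 1.
Row 1 now contains 1, leaving r1c5 = 2.
Column 3 already has 1; hence r2c3 = 5.
The two cells of cage b must have difference 2, leaving r2c4 = 3.
Column 5 now contains 2, so r2c5 = 1.
Column 3 now contains 5, so r3c3 = 2.
3 is placed in column 4, so r3c4 = 5.
2 is placed in row 1, leaving r1c2 = 5.
5 is placed in row 2, so r2c2 = 2.
Row 3 already has 5; hence r3c2 = 3.
The full grid is 3 5 1 4 2 / 4 2 5 3 1 / 1 3 2 5 4 / 2 4 3 1 5 / 5 1 4 2 3.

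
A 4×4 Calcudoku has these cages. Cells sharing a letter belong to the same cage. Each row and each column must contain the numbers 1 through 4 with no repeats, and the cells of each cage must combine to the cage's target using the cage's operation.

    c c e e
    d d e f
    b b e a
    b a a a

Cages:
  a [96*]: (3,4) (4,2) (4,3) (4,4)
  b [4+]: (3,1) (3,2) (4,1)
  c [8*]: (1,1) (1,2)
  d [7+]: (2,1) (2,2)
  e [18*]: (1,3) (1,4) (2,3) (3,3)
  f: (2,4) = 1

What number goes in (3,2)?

1

Cage e has product 18; hence (1,4) = 3.
F is a freebie; hence (2,4) = 1.
Cage b has sum 4, which forces (3,1) = 2.
Cage b needs sum 4, which forces (3,2) = 1.
Row 3 already has 1, so (3,3) = 3.
Cage a has product 96; hence (3,4) = 4.
Cage b has sum 4, which forces (4,1) = 1.
Column 4 already has 3; hence (4,4) = 2.
Column 1 already has 2, so (1,1) = 4.
The two cells of cage c must have product 8; hence (1,2) = 2.
The 4 cells of cage e must have product 18, so (1,3) = 1.
Column 1 now contains 4, leaving (2,1) = 3.
3 is placed in row 2, leaving (2,2) = 4.
Column 3 already has 3, leaving (2,3) = 2.
Cage a needs product 96, leaving (4,2) = 3.
Row 4 already has 2, leaving (4,3) = 4.
The full grid is 4 2 1 3 / 3 4 2 1 / 2 1 3 4 / 1 3 4 2.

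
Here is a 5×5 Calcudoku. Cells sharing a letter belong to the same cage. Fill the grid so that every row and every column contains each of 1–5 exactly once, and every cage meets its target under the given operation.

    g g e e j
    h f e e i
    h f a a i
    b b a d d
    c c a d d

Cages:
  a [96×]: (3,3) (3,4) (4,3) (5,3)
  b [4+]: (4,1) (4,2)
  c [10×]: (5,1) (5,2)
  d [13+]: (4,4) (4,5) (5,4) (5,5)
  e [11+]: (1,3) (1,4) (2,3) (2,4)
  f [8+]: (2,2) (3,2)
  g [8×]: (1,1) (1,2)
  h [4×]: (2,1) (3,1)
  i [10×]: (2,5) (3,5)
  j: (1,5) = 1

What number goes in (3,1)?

1

Cage j is a single given cell, which forces (1,5) = 1.
The 4 cells of cage a must have product 96, so (3,4) = 4.
Cage h needs two cells with product 4, leaving (2,1) = 4.
4 is placed in row 3, leaving (3,1) = 1.
Column 1 already has 1; hence (4,1) = 3.
Row 4 now contains 3, which forces (4,2) = 1.
4 is placed in column 1, leaving (1,1) = 2.
The two cells of cage g must have product 8, which forces (1,2) = 4.
2 is placed in column 1, leaving (5,1) = 5.
5 is placed in row 5, which forces (5,2) = 2.
Row 5 now contains 2, leaving (5,4) = 1.
Cage e needs sum 11, leaving (2,3) = 1.
Cage e has sum 11, which forces (2,4) = 2.
Row 2 already has 2, which forces (2,5) = 5.
Column 5 already has 5; hence (3,5) = 2.
The 4 cells of cage d must have sum 13, leaving (4,4) = 5.
Cage d has sum 13, which forces (4,5) = 4.
Cage d has sum 13; hence (5,5) = 3.
The 4 cells of cage e must have sum 11, so (1,3) = 5.
Column 4 now contains 5, leaving (1,4) = 3.
Row 2 already has 5; hence (2,2) = 3.
The two cells of cage f must have sum 8, leaving (3,2) = 5.
Row 3 already has 2; hence (3,3) = 3.
4 is placed in row 4; hence (4,3) = 2.
3 is placed in row 5, so (5,3) = 4.
Filled in: 2 4 5 3 1 / 4 3 1 2 5 / 1 5 3 4 2 / 3 1 2 5 4 / 5 2 4 1 3.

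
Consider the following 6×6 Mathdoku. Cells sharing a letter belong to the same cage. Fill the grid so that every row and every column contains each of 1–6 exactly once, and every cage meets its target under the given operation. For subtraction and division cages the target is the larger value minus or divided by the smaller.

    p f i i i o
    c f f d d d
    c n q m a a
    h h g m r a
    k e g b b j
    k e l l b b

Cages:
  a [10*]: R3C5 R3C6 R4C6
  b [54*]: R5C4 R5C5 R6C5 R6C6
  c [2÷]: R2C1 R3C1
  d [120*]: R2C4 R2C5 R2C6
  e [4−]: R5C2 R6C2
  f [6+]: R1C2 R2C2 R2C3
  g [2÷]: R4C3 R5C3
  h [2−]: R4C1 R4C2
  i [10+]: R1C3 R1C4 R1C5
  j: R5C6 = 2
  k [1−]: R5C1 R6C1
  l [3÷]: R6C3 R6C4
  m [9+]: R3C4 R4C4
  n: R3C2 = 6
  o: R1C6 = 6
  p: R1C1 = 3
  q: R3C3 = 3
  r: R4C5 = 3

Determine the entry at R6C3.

6

Cage p is a single given cell, which forces R1C1 = 3.
Cage o is a single given cell, which forces R1C6 = 6.
Cage n is given, so R3C2 = 6.
Q is a freebie; hence R3C3 = 3.
Cage r is given, so R4C5 = 3.
Cage j is given, which forces R5C6 = 2.
Cage a has product 10, which forces R3C5 = 2.
Cage g's pair has quotient 2, leaving R4C3 = 2.
Cage b has product 54, leaving R5C4 = 3.
Cage b needs product 54, leaving R6C6 = 3.
Cage c's pair has quotient 2, which forces R2C1 = 2.
Column 3 already has 2, leaving R2C3 = 1.
Cage h needs two cells with difference 2, leaving R4C1 = 6.
Row 4 already has 2, which forces R4C2 = 4.
Row 4 now contains 4, which forces R4C4 = 5.
5 is placed in row 4, leaving R4C6 = 1.
Column 3 now contains 1; hence R5C3 = 4.
Cage l needs two cells with quotient 3; hence R6C3 = 6.
Cage l's pair has quotient 3, so R6C4 = 2.
Row 6 now contains 6, so R6C5 = 1.
Cage f has sum 6, so R1C2 = 2.
Column 3 already has 4, which forces R1C3 = 5.
Cage i needs sum 10; hence R1C4 = 1.
Cage i has sum 10, leaving R1C5 = 4.
Column 2 now contains 4; hence R2C2 = 3.
Column 4 now contains 5, which forces R3C4 = 4.
1 is placed in column 6, which forces R3C6 = 5.
Cage k's pair has difference 1, leaving R5C1 = 5.
Cage e needs two cells with difference 4, which forces R5C2 = 1.
1 is placed in column 5, leaving R5C5 = 6.
Cage k's pair has difference 1; hence R6C1 = 4.
Row 6 now contains 1, so R6C2 = 5.
4 is placed in column 4, leaving R2C4 = 6.
Column 5 now contains 6, which forces R2C5 = 5.
Column 6 now contains 5; hence R2C6 = 4.
Row 3 already has 4, leaving R3C1 = 1.
Filled in: 3 2 5 1 4 6 / 2 3 1 6 5 4 / 1 6 3 4 2 5 / 6 4 2 5 3 1 / 5 1 4 3 6 2 / 4 5 6 2 1 3.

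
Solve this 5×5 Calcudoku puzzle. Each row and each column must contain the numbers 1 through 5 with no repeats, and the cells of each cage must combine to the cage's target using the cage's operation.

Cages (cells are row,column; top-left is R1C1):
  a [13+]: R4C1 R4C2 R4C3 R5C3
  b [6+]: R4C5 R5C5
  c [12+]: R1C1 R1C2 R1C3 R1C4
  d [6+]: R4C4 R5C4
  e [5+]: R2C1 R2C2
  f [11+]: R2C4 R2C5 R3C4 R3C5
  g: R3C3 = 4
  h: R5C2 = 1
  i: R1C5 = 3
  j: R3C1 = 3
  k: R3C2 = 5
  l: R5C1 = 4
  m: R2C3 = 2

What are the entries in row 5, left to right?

4 1 3 5 2

Cage i is a single given cell, so R1C5 = 3.
M is a freebie, leaving R2C3 = 2.
Cage j is a single given cell, so R3C1 = 3.
Cage k is a single given cell, leaving R3C2 = 5.
Cage g is given, leaving R3C3 = 4.
Cage l is given, leaving R5C1 = 4.
Cage h is given, so R5C2 = 1.
Column 1 now contains 4, so R2C1 = 1.
The two cells of cage e must have sum 5, leaving R2C2 = 4.
The 4 cells of cage f must have sum 11, which forces R2C4 = 3.
Cage f needs sum 11; hence R2C5 = 5.
Column 5 now contains 5, which forces R5C5 = 2.
The 4 cells of cage c must have sum 12, which forces R1C1 = 5.
4 is placed in column 2; hence R1C2 = 2.
Cage c has sum 12, leaving R1C3 = 1.
Cage c needs sum 12; hence R1C4 = 4.
The 4 cells of cage f must have sum 11, leaving R3C4 = 2.
Column 5 now contains 2, which forces R3C5 = 1.
Column 1 already has 5, so R4C1 = 2.
Column 2 already has 2, leaving R4C2 = 3.
1 is placed in column 3, which forces R4C3 = 5.
Cage d's pair has sum 6, which forces R4C4 = 1.
Cage b's pair has sum 6, so R4C5 = 4.
Column 3 already has 5; hence R5C3 = 3.
Row 5 now contains 2, which forces R5C4 = 5.
Filled in: 5 2 1 4 3 / 1 4 2 3 5 / 3 5 4 2 1 / 2 3 5 1 4 / 4 1 3 5 2.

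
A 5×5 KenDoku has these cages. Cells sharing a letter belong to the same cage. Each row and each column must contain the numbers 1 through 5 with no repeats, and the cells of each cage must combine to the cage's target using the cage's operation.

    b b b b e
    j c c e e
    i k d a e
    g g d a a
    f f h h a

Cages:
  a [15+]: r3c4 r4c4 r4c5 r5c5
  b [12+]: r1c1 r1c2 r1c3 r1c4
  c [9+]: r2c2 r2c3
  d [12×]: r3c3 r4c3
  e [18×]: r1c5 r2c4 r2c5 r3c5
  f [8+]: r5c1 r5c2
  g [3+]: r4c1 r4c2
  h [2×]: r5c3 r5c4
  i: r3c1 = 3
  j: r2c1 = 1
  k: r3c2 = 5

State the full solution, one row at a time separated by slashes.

J is a freebie, so r2c1 = 1.
Cage e needs product 18, which forces r2c4 = 3.
Row 2 already has 1, so r2c5 = 2.
I is a freebie, which forces r3c1 = 3.
Cage k is a single given cell, leaving r3c2 = 5.
Row 3 now contains 3, leaving r3c3 = 4.
Row 3 now contains 3, which forces r3c5 = 1.
Column 1 already has 1, so r4c1 = 2.
Row 4 already has 2, which forces r4c2 = 1.
4 is placed in column 3; hence r4c3 = 3.
3 is placed in column 1, which forces r5c1 = 5.
Column 2 already has 5, which forces r5c2 = 3.
3 is placed in row 5; hence r5c5 = 4.
Column 1 already has 5, leaving r1c1 = 4.
The 4 cells of cage b must have sum 12, which forces r1c2 = 2.
Column 5 now contains 1, which forces r1c5 = 3.
Column 2 already has 5; hence r2c2 = 4.
4 is placed in column 3, so r2c3 = 5.
Row 3 already has 1, which forces r3c4 = 2.
The 4 cells of cage a must have sum 15, leaving r4c4 = 4.
Column 5 already has 4, so r4c5 = 5.
2 is placed in column 4, so r5c4 = 1.
5 is placed in column 3, which forces r1c3 = 1.
Column 4 now contains 1; hence r1c4 = 5.
1 is placed in row 5, which forces r5c3 = 2.

4 2 1 5 3 / 1 4 5 3 2 / 3 5 4 2 1 / 2 1 3 4 5 / 5 3 2 1 4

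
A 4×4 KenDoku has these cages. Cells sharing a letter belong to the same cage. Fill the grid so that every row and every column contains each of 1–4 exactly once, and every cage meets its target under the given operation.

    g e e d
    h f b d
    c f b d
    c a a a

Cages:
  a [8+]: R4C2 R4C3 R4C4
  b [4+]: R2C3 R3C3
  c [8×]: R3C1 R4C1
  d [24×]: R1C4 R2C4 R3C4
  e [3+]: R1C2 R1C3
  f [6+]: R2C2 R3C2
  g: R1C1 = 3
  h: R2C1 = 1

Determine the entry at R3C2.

Cage g is a single given cell, which forces R1C1 = 3.
Cage h is given, so R2C1 = 1.
Row 2 now contains 1, leaving R2C3 = 3.
3 is placed in column 3, which forces R3C3 = 1.
Column 3 now contains 1, so R4C3 = 4.
The two cells of cage e must have sum 3, so R1C2 = 1.
Column 3 now contains 1, so R1C3 = 2.
2 is placed in row 1, leaving R1C4 = 4.
4 is placed in column 4, so R2C4 = 2.
Cage c's pair has product 8, so R3C1 = 4.
Row 3 already has 4, leaving R3C2 = 2.
The 3 cells of cage d must have product 24, which forces R3C4 = 3.
Row 4 already has 4, which forces R4C1 = 2.
Column 2 now contains 1; hence R4C2 = 3.
Column 4 now contains 3, which forces R4C4 = 1.
Row 2 already has 2, so R2C2 = 4.
Filled in: 3 1 2 4 / 1 4 3 2 / 4 2 1 3 / 2 3 4 1.

2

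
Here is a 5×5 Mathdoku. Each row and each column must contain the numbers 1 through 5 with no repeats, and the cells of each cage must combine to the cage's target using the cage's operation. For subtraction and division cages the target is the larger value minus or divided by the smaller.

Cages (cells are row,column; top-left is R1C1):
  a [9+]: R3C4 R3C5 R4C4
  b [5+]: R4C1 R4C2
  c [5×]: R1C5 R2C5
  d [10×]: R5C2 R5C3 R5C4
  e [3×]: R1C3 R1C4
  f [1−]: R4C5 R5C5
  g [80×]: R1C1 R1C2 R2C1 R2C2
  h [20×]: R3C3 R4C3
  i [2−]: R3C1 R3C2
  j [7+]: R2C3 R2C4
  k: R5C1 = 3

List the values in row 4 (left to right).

4 1 5 2 3

Cage k is a single given cell, so R5C1 = 3.
Row 5 needs a 4, and only R5C5 is open for it.
Column 5 needs a 2, and only R3C5 is open for it.
Cage i's pair has difference 2, leaving R3C2 = 3.
In row 3, 1 can only go at R3C1, so R3C1 = 1.
Column 1 now contains 1; hence R4C1 = 4.
Cage b needs two cells with sum 5, so R4C2 = 1.
Row 4 already has 4, leaving R4C3 = 5.
Row 4 already has 5, so R4C5 = 3.
Column 3 already has 5; hence R3C3 = 4.
The 3 cells of cage a must have sum 9; hence R3C4 = 5.
Row 4 now contains 3, which forces R4C4 = 2.
2 is placed in column 4, leaving R5C4 = 1.
The two cells of cage e must have product 3, so R1C3 = 1.
1 is placed in column 4, which forces R1C4 = 3.
Row 1 already has 1, so R1C5 = 5.
Cage j needs two cells with sum 7; hence R2C3 = 3.
Cage j's pair has sum 7, leaving R2C4 = 4.
Column 5 now contains 5; hence R2C5 = 1.
The 3 cells of cage d must have product 10, which forces R5C2 = 5.
1 is placed in row 5, so R5C3 = 2.
Row 1 already has 5, leaving R1C1 = 2.
Cage g needs product 80, so R1C2 = 4.
Cage g has product 80, so R2C1 = 5.
Row 2 now contains 4, so R2C2 = 2.
Filled in: 2 4 1 3 5 / 5 2 3 4 1 / 1 3 4 5 2 / 4 1 5 2 3 / 3 5 2 1 4.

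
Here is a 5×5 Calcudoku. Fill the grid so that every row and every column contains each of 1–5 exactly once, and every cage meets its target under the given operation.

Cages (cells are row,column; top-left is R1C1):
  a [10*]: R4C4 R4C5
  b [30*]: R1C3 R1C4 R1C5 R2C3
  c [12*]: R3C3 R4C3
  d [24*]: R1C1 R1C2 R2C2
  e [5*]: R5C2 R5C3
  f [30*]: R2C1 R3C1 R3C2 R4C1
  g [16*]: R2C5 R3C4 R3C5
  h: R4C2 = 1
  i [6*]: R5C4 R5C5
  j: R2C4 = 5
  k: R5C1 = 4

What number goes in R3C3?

3

Cage j is given; hence R2C4 = 5.
H is a freebie, leaving R4C2 = 1.
5 is placed in column 4, leaving R4C4 = 2.
Row 4 already has 2, so R4C5 = 5.
K is a freebie, leaving R5C1 = 4.
1 is placed in column 2, leaving R5C2 = 5.
Row 5 now contains 5, leaving R5C3 = 1.
Column 4 already has 2, so R5C4 = 3.
Row 5 already has 3, so R5C5 = 2.
Cage b needs product 30, leaving R1C3 = 5.
Column 4 already has 3; hence R1C4 = 1.
Cage b needs product 30; hence R1C5 = 3.
The 4 cells of cage f must have product 30; hence R2C1 = 1.
Cage b needs product 30, which forces R2C3 = 2.
2 is placed in column 5, leaving R2C5 = 4.
Cage f has product 30, leaving R3C1 = 5.
Cage f has product 30; hence R3C2 = 2.
Column 4 already has 2, leaving R3C4 = 4.
The 3 cells of cage g must have product 16, leaving R3C5 = 1.
Row 4 already has 5, leaving R4C1 = 3.
3 is placed in row 4, leaving R4C3 = 4.
Row 1 already has 3, leaving R1C1 = 2.
2 is placed in column 2; hence R1C2 = 4.
Row 2 now contains 4, so R2C2 = 3.
Row 3 already has 4, so R3C3 = 3.
The full grid is 2 4 5 1 3 / 1 3 2 5 4 / 5 2 3 4 1 / 3 1 4 2 5 / 4 5 1 3 2.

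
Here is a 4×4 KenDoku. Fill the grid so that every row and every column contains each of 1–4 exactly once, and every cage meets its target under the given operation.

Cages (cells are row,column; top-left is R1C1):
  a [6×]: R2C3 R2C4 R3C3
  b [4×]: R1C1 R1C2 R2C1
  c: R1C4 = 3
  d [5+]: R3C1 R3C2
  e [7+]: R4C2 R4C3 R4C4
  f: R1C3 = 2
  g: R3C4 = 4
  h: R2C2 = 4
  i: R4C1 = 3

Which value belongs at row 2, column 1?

Cage f is given, leaving R1C3 = 2.
C is a freebie, leaving R1C4 = 3.
Cage h is given, leaving R2C2 = 4.
Cage g is given, leaving R3C4 = 4.
I is a freebie, so R4C1 = 3.
The 3 cells of cage b must have product 4; hence R1C1 = 4.
2 is placed in row 1, which forces R1C2 = 1.
Cage b needs product 4, so R2C1 = 1.
1 is placed in row 2, leaving R2C3 = 3.
Cage a has product 6; hence R2C4 = 2.
Cage d needs two cells with sum 5, leaving R3C1 = 2.
Cage d needs two cells with sum 5; hence R3C2 = 3.
Column 3 now contains 3, so R3C3 = 1.
Column 2 now contains 1; hence R4C2 = 2.
Cage e has sum 7, which forces R4C3 = 4.
Column 4 now contains 2, so R4C4 = 1.
Completed grid: 4 1 2 3 / 1 4 3 2 / 2 3 1 4 / 3 2 4 1.

1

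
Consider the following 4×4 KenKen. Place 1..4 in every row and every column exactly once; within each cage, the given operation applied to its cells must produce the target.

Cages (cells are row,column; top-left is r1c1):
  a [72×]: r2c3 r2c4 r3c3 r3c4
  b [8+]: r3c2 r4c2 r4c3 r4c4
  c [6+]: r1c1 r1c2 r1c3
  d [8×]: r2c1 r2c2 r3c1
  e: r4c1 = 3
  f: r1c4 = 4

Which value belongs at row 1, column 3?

Cage f is given, which forces r1c4 = 4.
Cage e is a single given cell, so r4c1 = 3.
Cage b needs sum 8, so r3c2 = 1.
Cage d needs product 8; hence r2c1 = 1.
1 is placed in column 1, so r1c1 = 2.
Cage c has sum 6, leaving r1c2 = 3.
The 3 cells of cage c must have sum 6, so r1c3 = 1.
Column 1 already has 2; hence r3c1 = 4.
4 is placed in row 3, which forces r3c3 = 3.
Row 3 now contains 3; hence r3c4 = 2.
Column 4 now contains 2, leaving r4c4 = 1.
The 3 cells of cage d must have product 8, which forces r2c2 = 2.
Column 3 already has 3, which forces r2c3 = 4.
Column 4 now contains 2; hence r2c4 = 3.
2 is placed in column 2, which forces r4c2 = 4.
Column 3 already has 4, which forces r4c3 = 2.
The full grid is 2 3 1 4 / 1 2 4 3 / 4 1 3 2 / 3 4 2 1.

1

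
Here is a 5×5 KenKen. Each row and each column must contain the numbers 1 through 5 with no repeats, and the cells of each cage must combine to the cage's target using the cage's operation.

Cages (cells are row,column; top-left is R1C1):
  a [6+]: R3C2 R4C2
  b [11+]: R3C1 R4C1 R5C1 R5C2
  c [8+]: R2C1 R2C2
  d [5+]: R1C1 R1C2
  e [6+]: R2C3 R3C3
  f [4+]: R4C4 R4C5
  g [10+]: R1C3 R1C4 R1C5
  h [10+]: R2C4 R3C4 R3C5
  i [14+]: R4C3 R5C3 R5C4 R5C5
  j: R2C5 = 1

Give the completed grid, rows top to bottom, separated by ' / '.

2 3 1 5 4 / 3 5 4 2 1 / 1 4 2 3 5 / 4 2 5 1 3 / 5 1 3 4 2

Cage j is given, so R2C5 = 1.
Column 5 already has 1, so R4C5 = 3.
Row 4 now contains 3, which forces R4C4 = 1.
{2, 4} are confined to R2C3 and R3C3 in column 3; hence R4C3 = 5.
Row 3 needs a 1, and only R3C1 is open for it.
In row 3, 3 can only go at R3C4, so R3C4 = 3.
The 3 cells of cage h must have sum 10, which forces R2C4 = 2.
Cage h needs sum 10, which forces R3C5 = 5.
Cage i needs sum 14; hence R5C3 = 3.
Column 4 already has 2, which forces R5C4 = 4.
Row 5 already has 4, so R5C5 = 2.
3 is placed in column 3, so R1C3 = 1.
Column 4 now contains 4; hence R1C4 = 5.
Column 5 already has 2; hence R1C5 = 4.
Row 2 already has 2, so R2C3 = 4.
Cage e's pair has sum 6; hence R3C3 = 2.
The 4 cells of cage b must have sum 11, so R4C1 = 4.
Row 4 already has 4, leaving R4C2 = 2.
2 is placed in row 5; hence R5C1 = 5.
Cage b needs sum 11; hence R5C2 = 1.
Cage d needs two cells with sum 5; hence R1C1 = 2.
Column 2 now contains 2, which forces R1C2 = 3.
Column 1 already has 5, which forces R2C1 = 3.
Cage c needs two cells with sum 8, so R2C2 = 5.
2 is placed in row 3; hence R3C2 = 4.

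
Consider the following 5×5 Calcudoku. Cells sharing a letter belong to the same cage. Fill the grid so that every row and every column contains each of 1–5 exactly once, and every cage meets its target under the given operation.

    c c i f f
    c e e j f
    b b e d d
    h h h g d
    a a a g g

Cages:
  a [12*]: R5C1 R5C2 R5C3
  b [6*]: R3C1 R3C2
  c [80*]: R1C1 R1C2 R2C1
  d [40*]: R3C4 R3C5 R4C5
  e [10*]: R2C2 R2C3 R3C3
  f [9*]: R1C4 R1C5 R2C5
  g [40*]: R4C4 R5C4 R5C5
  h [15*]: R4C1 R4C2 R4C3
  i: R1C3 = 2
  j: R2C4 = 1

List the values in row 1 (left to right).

5 4 2 3 1

The 3 cells of cage c must have product 80, so R1C1 = 5.
Cage c needs product 80, which forces R1C2 = 4.
Cage i is given, which forces R1C3 = 2.
The 3 cells of cage f must have product 9, so R1C4 = 3.
The 3 cells of cage f must have product 9, so R1C5 = 1.
The 3 cells of cage c must have product 80, so R2C1 = 4.
Cage j is given, which forces R2C4 = 1.
Cage f has product 9, leaving R2C5 = 3.
Cage e has product 10, leaving R2C2 = 2.
Row 2 already has 1, which forces R2C3 = 5.
2 is placed in column 2, leaving R3C2 = 3.
The 3 cells of cage e must have product 10, which forces R3C3 = 1.
Column 3 already has 1, leaving R4C3 = 3.
Column 2 already has 3, leaving R5C2 = 1.
The 3 cells of cage a must have product 12; hence R5C3 = 4.
3 is placed in row 3, which forces R3C1 = 2.
Row 4 now contains 3, which forces R4C1 = 1.
1 is placed in column 2, so R4C2 = 5.
Cage g needs product 40; hence R4C4 = 4.
4 is placed in row 4, so R4C5 = 2.
Row 5 already has 1, so R5C1 = 3.
Column 5 now contains 2, leaving R5C5 = 5.
Column 4 now contains 4, which forces R3C4 = 5.
5 is placed in column 5, so R3C5 = 4.
Row 5 now contains 5; hence R5C4 = 2.
Filled in: 5 4 2 3 1 / 4 2 5 1 3 / 2 3 1 5 4 / 1 5 3 4 2 / 3 1 4 2 5.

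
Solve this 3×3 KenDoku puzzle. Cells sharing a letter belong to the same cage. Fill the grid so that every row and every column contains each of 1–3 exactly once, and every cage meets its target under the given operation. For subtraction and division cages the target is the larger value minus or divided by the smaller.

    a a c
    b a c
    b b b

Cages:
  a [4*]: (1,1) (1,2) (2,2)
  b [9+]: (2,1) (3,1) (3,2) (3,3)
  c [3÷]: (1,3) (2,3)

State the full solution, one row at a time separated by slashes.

Cage a needs product 4; hence (1,1) = 2.
Cage a needs product 4, so (1,2) = 1.
Row 1 now contains 1, leaving (1,3) = 3.
The 4 cells of cage b must have sum 9; hence (2,1) = 3.
The 3 cells of cage a must have product 4; hence (2,2) = 2.
3 is placed in column 3; hence (2,3) = 1.
2 is placed in column 1, leaving (3,1) = 1.
Column 2 now contains 2; hence (3,2) = 3.
Column 3 already has 1, which forces (3,3) = 2.

2 1 3 / 3 2 1 / 1 3 2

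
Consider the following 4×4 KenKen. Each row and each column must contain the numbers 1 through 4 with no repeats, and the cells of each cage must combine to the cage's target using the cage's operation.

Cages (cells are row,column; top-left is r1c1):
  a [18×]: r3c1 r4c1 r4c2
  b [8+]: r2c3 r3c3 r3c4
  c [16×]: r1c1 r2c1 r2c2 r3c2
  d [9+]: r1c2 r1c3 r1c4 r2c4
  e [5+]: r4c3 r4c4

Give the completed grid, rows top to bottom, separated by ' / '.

4 2 3 1 / 1 4 2 3 / 3 1 4 2 / 2 3 1 4

Cage a needs product 18, so r3c1 = 3.
Cage a needs product 18, leaving r4c1 = 2.
Cage a has product 18, leaving r4c2 = 3.
In row 3, 2 can only go at r3c4, so r3c4 = 2.
The 3 cells of cage b must have sum 8, so r2c3 = 2.
Cage b has sum 8; hence r3c3 = 4.
Column 3 already has 4, which forces r4c3 = 1.
1 is placed in row 4, which forces r4c4 = 4.
Cage c has product 16, which forces r1c1 = 4.
The 4 cells of cage d must have sum 9; hence r1c2 = 2.
Column 3 now contains 1, leaving r1c3 = 3.
Cage d has sum 9, leaving r1c4 = 1.
Cage c needs product 16, leaving r2c1 = 1.
Cage c needs product 16, which forces r2c2 = 4.
The 4 cells of cage d must have sum 9; hence r2c4 = 3.
Row 3 already has 4, which forces r3c2 = 1.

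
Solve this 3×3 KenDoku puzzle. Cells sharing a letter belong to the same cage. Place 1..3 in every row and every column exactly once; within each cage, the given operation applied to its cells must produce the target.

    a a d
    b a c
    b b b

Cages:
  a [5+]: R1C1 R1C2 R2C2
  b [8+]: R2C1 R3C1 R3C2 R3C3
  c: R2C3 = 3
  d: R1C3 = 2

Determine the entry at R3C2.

2

Cage d is given, leaving R1C3 = 2.
Cage b has sum 8, which forces R2C1 = 2.
Row 2 already has 2, leaving R2C2 = 1.
Cage c is a single given cell; hence R2C3 = 3.
Column 3 now contains 3, so R3C3 = 1.
Row 1 now contains 2, leaving R1C1 = 1.
1 is placed in column 2, so R1C2 = 3.
1 is placed in row 3, leaving R3C1 = 3.
Cage b needs sum 8, leaving R3C2 = 2.
The full grid is 1 3 2 / 2 1 3 / 3 2 1.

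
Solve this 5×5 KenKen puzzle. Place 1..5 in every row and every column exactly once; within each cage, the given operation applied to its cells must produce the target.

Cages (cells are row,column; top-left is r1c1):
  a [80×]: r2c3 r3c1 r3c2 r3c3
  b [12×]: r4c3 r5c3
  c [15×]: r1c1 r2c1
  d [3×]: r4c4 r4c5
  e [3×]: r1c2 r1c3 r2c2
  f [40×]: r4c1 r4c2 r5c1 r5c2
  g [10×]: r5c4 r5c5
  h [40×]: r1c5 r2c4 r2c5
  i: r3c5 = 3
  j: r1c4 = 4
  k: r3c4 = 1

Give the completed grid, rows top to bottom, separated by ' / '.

The 3 cells of cage e must have product 3; hence r1c2 = 3.
The 3 cells of cage e must have product 3, which forces r1c3 = 1.
Cage j is a single given cell, which forces r1c4 = 4.
Cage e needs product 3, leaving r2c2 = 1.
K is a freebie, leaving r3c4 = 1.
Cage i is given, leaving r3c5 = 3.
1 is placed in column 4, so r4c4 = 3.
Column 5 now contains 3, leaving r4c5 = 1.
Row 1 now contains 3, leaving r1c1 = 5.
5 is placed in row 1, leaving r1c5 = 2.
Cage c's pair has product 15, leaving r2c1 = 3.
The 4 cells of cage a must have product 80; hence r2c3 = 2.
Row 2 now contains 2, which forces r2c4 = 5.
Cage h needs product 40, so r2c5 = 4.
3 is placed in row 4, leaving r4c3 = 4.
Cage f needs product 40, so r5c1 = 1.
Cage b needs two cells with product 12, so r5c3 = 3.
5 is placed in column 4, which forces r5c4 = 2.
Column 5 now contains 2, leaving r5c5 = 5.
Column 3 already has 4, leaving r3c3 = 5.
4 is placed in row 4, so r4c1 = 2.
Cage f needs product 40, so r4c2 = 5.
5 is placed in row 5, leaving r5c2 = 4.
Column 1 now contains 2, which forces r3c1 = 4.
4 is placed in column 2, which forces r3c2 = 2.

5 3 1 4 2 / 3 1 2 5 4 / 4 2 5 1 3 / 2 5 4 3 1 / 1 4 3 2 5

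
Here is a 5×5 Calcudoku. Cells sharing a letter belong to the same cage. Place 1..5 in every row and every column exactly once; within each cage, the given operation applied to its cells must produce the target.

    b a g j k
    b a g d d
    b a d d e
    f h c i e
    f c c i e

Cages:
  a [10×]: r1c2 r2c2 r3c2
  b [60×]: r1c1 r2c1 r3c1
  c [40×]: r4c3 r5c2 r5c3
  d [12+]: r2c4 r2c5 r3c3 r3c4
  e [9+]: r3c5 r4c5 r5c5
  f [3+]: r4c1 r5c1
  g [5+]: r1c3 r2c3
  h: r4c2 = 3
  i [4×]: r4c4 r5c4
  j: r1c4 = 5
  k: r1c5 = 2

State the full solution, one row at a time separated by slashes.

Cage j is given, so r1c4 = 5.
Cage k is a single given cell, leaving r1c5 = 2.
H is a freebie, leaving r4c2 = 3.
Row 1 now contains 2, leaving r1c2 = 1.
In row 5, 3 can only go at r5c5, so r5c5 = 3.
In column 2, 4 can only go at r5c2, so r5c2 = 4.
Cage i's pair has product 4, leaving r4c4 = 4.
Row 5 already has 4; hence r5c4 = 1.
Cage f needs two cells with sum 3, leaving r4c1 = 1.
1 is placed in row 4, leaving r4c5 = 5.
Row 5 already has 1, so r5c1 = 2.
Row 5 now contains 2; hence r5c3 = 5.
Cage d needs sum 12, leaving r2c4 = 3.
5 is placed in column 5, so r2c5 = 4.
Cage d has sum 12, leaving r3c3 = 3.
Cage d needs sum 12, leaving r3c4 = 2.
5 is placed in column 5; hence r3c5 = 1.
5 is placed in row 4, so r4c3 = 2.
Cage b has product 60; hence r1c1 = 3.
Column 3 already has 3; hence r1c3 = 4.
Row 2 already has 4, leaving r2c1 = 5.
Cage a has product 10, which forces r2c2 = 2.
Column 3 already has 2, which forces r2c3 = 1.
Cage b needs product 60; hence r3c1 = 4.
Row 3 now contains 2, so r3c2 = 5.

3 1 4 5 2 / 5 2 1 3 4 / 4 5 3 2 1 / 1 3 2 4 5 / 2 4 5 1 3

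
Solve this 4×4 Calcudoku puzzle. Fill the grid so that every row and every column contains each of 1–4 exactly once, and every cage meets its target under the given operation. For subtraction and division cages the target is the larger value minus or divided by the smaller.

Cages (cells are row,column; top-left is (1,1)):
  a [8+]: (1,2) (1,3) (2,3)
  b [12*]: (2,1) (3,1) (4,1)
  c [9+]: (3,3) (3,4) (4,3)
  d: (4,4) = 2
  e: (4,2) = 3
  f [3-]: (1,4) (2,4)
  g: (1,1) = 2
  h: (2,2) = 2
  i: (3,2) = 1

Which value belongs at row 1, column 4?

Cage g is a single given cell, so (1,1) = 2.
H is a freebie; hence (2,2) = 2.
I is a freebie; hence (3,2) = 1.
Cage e is a single given cell, leaving (4,2) = 3.
Cage d is a single given cell, leaving (4,4) = 2.
3 is placed in column 2; hence (1,2) = 4.
Row 1 already has 4, leaving (1,4) = 1.
Column 4 now contains 1; hence (2,4) = 4.
Cage c has sum 9, which forces (3,3) = 2.
Cage c has sum 9; hence (3,4) = 3.
Row 4 now contains 2, so (4,3) = 4.
Row 1 now contains 1; hence (1,3) = 3.
Cage b needs product 12, leaving (2,1) = 3.
Cage a needs sum 8, which forces (2,3) = 1.
Row 3 now contains 3, so (3,1) = 4.
Row 4 now contains 4, so (4,1) = 1.
The full grid is 2 4 3 1 / 3 2 1 4 / 4 1 2 3 / 1 3 4 2.

1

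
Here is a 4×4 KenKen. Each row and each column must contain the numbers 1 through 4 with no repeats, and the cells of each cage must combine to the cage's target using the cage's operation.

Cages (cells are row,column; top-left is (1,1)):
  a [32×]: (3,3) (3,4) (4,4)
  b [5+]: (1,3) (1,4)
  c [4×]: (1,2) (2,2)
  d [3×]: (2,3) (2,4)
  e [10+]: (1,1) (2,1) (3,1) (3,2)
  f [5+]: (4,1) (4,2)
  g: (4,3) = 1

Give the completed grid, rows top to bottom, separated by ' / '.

The 3 cells of cage a must have product 32, leaving (3,3) = 4.
Cage a has product 32, so (3,4) = 2.
Cage g is a single given cell, so (4,3) = 1.
Cage a needs product 32, which forces (4,4) = 4.
The two cells of cage b must have sum 5; hence (1,3) = 2.
The two cells of cage b must have sum 5, leaving (1,4) = 3.
Column 3 now contains 1, leaving (2,3) = 3.
The two cells of cage d must have product 3, so (2,4) = 1.
2 is placed in row 1, which forces (1,1) = 4.
Cage c needs two cells with product 4, so (1,2) = 1.
Cage e needs sum 10, which forces (2,1) = 2.
1 is placed in row 2, which forces (2,2) = 4.
1 is placed in column 2; hence (3,2) = 3.
2 is placed in column 1; hence (4,1) = 3.
3 is placed in column 2, leaving (4,2) = 2.
Row 3 now contains 3, so (3,1) = 1.

4 1 2 3 / 2 4 3 1 / 1 3 4 2 / 3 2 1 4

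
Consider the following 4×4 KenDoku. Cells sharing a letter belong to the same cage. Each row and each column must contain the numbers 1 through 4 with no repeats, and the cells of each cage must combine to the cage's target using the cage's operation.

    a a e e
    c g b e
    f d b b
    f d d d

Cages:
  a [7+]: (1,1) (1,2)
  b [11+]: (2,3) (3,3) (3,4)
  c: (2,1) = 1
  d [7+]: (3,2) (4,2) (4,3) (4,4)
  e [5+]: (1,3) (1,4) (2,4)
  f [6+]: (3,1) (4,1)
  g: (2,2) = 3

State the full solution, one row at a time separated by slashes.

3 4 2 1 / 1 3 4 2 / 2 1 3 4 / 4 2 1 3

Cage c is given, leaving (2,1) = 1.
G is a freebie, so (2,2) = 3.
Cage b needs sum 11, which forces (2,3) = 4.
Row 2 already has 1, so (2,4) = 2.
Cage d needs sum 7, which forces (3,2) = 1.
Cage b needs sum 11, leaving (3,3) = 3.
Cage b needs sum 11; hence (3,4) = 4.
Column 2 now contains 3; hence (4,2) = 2.
Row 4 now contains 2, so (4,3) = 1.
Row 4 now contains 1; hence (4,4) = 3.
Cage a's pair has sum 7, which forces (1,1) = 3.
Column 2 now contains 3, which forces (1,2) = 4.
Column 3 now contains 1, leaving (1,3) = 2.
Column 4 already has 3, which forces (1,4) = 1.
4 is placed in row 3; hence (3,1) = 2.
Row 4 now contains 2, so (4,1) = 4.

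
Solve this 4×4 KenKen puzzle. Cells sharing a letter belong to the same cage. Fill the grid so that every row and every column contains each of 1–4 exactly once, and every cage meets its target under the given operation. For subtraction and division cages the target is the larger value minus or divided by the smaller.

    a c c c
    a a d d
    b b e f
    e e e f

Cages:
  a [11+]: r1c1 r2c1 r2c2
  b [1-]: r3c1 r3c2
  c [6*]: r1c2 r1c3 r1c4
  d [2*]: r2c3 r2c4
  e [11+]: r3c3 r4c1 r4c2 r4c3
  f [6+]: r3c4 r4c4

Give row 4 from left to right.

Cage a has sum 11; hence r1c1 = 4.
Cage a has sum 11, leaving r2c1 = 3.
Cage a has sum 11; hence r2c2 = 4.
Cage e needs sum 11, which forces r4c2 = 3.
Cage e needs sum 11, so r4c3 = 4.
4 is placed in row 4, leaving r4c4 = 2.
Cage d needs two cells with product 2, which forces r2c3 = 2.
Column 4 already has 2, leaving r2c4 = 1.
Cage e needs sum 11, so r3c3 = 3.
Column 4 already has 2; hence r3c4 = 4.
Row 4 already has 2; hence r4c1 = 1.
Cage c has product 6, leaving r1c2 = 2.
Column 3 already has 3, which forces r1c3 = 1.
Column 4 now contains 1; hence r1c4 = 3.
Column 1 now contains 1, leaving r3c1 = 2.
Cage b's pair has difference 1; hence r3c2 = 1.
Filled in: 4 2 1 3 / 3 4 2 1 / 2 1 3 4 / 1 3 4 2.

1 3 4 2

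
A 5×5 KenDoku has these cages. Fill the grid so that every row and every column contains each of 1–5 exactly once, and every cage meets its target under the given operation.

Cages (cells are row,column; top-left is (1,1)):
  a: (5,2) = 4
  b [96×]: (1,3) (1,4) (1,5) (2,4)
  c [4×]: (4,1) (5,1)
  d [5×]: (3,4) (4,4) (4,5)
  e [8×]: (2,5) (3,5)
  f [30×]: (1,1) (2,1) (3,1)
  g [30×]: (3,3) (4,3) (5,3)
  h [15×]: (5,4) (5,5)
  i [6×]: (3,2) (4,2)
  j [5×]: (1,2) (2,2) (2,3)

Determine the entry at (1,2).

1

The 3 cells of cage j must have product 5, so (1,2) = 1.
The 3 cells of cage j must have product 5, so (2,2) = 5.
Cage j needs product 5; hence (2,3) = 1.
The 4 cells of cage b must have product 96, leaving (2,4) = 4.
Row 2 now contains 4; hence (2,5) = 2.
Cage d has product 5, which forces (3,4) = 1.
Column 5 now contains 2; hence (3,5) = 4.
The 3 cells of cage d must have product 5, which forces (4,4) = 5.
The 3 cells of cage d must have product 5, leaving (4,5) = 1.
Cage a is a single given cell, leaving (5,2) = 4.
Column 4 now contains 5, which forces (5,4) = 3.
Row 5 already has 3, leaving (5,5) = 5.
Cage b needs product 96, which forces (1,3) = 4.
3 is placed in column 4, which forces (1,4) = 2.
Column 5 now contains 4, so (1,5) = 3.
Row 2 already has 2; hence (2,1) = 3.
The 3 cells of cage g must have product 30, which forces (3,3) = 5.
Row 4 now contains 1; hence (4,1) = 4.
Cage g needs product 30, leaving (4,3) = 3.
Row 5 now contains 4, leaving (5,1) = 1.
5 is placed in row 5, which forces (5,3) = 2.
2 is placed in row 1; hence (1,1) = 5.
Row 3 now contains 5, so (3,1) = 2.
The two cells of cage i must have product 6; hence (3,2) = 3.
Row 4 already has 3, which forces (4,2) = 2.
The full grid is 5 1 4 2 3 / 3 5 1 4 2 / 2 3 5 1 4 / 4 2 3 5 1 / 1 4 2 3 5.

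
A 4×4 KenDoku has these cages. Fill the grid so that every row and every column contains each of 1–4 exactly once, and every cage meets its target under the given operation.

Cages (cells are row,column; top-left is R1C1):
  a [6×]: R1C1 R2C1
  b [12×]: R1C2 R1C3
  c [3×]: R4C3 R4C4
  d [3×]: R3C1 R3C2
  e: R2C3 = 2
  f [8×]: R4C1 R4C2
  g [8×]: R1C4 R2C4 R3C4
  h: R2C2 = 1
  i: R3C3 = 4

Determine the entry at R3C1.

Cage h is given; hence R2C2 = 1.
Cage e is a single given cell, which forces R2C3 = 2.
Row 2 already has 2, leaving R2C4 = 4.
Column 2 already has 1, leaving R3C2 = 3.
Cage i is a single given cell; hence R3C3 = 4.
Cage a's pair has product 6, so R1C1 = 2.
3 is placed in column 2; hence R1C2 = 4.
Column 3 now contains 4, which forces R1C3 = 3.
Row 1 already has 2, so R1C4 = 1.
Row 2 already has 2; hence R2C1 = 3.
3 is placed in row 3, which forces R3C1 = 1.
Column 4 now contains 1, which forces R3C4 = 2.
Column 1 now contains 2, so R4C1 = 4.
Column 2 already has 4, which forces R4C2 = 2.
Column 3 now contains 3; hence R4C3 = 1.
Column 4 now contains 1, leaving R4C4 = 3.
Filled in: 2 4 3 1 / 3 1 2 4 / 1 3 4 2 / 4 2 1 3.

1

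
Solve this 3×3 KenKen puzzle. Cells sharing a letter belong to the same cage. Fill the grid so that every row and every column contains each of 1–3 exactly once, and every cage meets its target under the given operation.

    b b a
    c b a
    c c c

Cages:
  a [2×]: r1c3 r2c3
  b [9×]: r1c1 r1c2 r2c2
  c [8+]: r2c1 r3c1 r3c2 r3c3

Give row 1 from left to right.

Cage b has product 9, which forces r1c1 = 3.
Cage b has product 9, which forces r1c2 = 1.
1 is placed in row 1; hence r1c3 = 2.
The 4 cells of cage c must have sum 8, so r2c1 = 2.
Cage b needs product 9; hence r2c2 = 3.
Column 3 now contains 2, leaving r2c3 = 1.
Column 1 now contains 3, so r3c1 = 1.
Column 2 now contains 3; hence r3c2 = 2.
Column 3 already has 1, so r3c3 = 3.
The full grid is 3 1 2 / 2 3 1 / 1 2 3.

3 1 2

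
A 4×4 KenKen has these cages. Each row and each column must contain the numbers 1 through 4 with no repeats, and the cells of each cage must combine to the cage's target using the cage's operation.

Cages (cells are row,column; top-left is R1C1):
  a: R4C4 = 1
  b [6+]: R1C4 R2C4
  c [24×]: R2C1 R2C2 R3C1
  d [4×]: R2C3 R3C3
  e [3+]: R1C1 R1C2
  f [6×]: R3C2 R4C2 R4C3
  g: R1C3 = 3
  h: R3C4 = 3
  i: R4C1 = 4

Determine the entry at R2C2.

G is a freebie, leaving R1C3 = 3.
Cage h is a single given cell, which forces R3C4 = 3.
I is a freebie, which forces R4C1 = 4.
A is a freebie, which forces R4C4 = 1.
Cage c needs product 24, leaving R2C1 = 3.
The 3 cells of cage c must have product 24, which forces R2C2 = 4.
Row 2 now contains 4, leaving R2C3 = 1.
Row 2 now contains 4; hence R2C4 = 2.
Column 1 already has 4, so R3C1 = 2.
Cage f has product 6, which forces R3C2 = 1.
Column 3 already has 1, which forces R3C3 = 4.
Cage f has product 6, which forces R4C2 = 3.
1 is placed in row 4, leaving R4C3 = 2.
2 is placed in column 1, which forces R1C1 = 1.
Column 2 now contains 1, leaving R1C2 = 2.
Column 4 now contains 2, so R1C4 = 4.
The full grid is 1 2 3 4 / 3 4 1 2 / 2 1 4 3 / 4 3 2 1.

4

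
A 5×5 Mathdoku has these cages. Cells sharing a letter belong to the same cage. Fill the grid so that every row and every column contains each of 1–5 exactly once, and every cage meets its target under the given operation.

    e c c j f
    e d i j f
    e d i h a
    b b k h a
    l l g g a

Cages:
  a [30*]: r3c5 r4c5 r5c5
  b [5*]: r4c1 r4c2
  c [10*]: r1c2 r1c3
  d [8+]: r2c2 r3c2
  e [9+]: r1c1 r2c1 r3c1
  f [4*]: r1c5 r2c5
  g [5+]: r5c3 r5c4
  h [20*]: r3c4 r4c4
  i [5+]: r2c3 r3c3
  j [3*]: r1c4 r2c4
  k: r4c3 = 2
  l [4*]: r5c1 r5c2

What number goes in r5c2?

4

K is a freebie, which forces r4c3 = 2.
Cage c's pair has product 10, which forces r1c2 = 2.
2 is placed in column 3, which forces r1c3 = 5.
Row 2 needs a 2, and only r2c1 is open for it.
In row 2, 5 can only go at r2c2, so r2c2 = 5.
5 is placed in column 2, so r3c2 = 3.
Cage b needs two cells with product 5, leaving r4c1 = 5.
5 is placed in column 2; hence r4c2 = 1.
Row 4 already has 5, which forces r4c4 = 4.
Row 4 already has 5, so r4c5 = 3.
Column 2 already has 1, which forces r5c2 = 4.
Cage e needs sum 9; hence r1c1 = 3.
Row 1 now contains 3, which forces r1c4 = 1.
Row 1 now contains 1, so r1c5 = 4.
Column 4 already has 1, which forces r2c4 = 3.
Column 5 now contains 4, leaving r2c5 = 1.
3 is placed in row 3, so r3c1 = 4.
Row 3 now contains 4, which forces r3c3 = 1.
Column 4 now contains 4, which forces r3c4 = 5.
Row 3 now contains 5, leaving r3c5 = 2.
Row 5 already has 4; hence r5c1 = 1.
Cage g's pair has sum 5; hence r5c3 = 3.
The two cells of cage g must have sum 5; hence r5c4 = 2.
Column 5 now contains 2, which forces r5c5 = 5.
Row 2 now contains 1, leaving r2c3 = 4.
Filled in: 3 2 5 1 4 / 2 5 4 3 1 / 4 3 1 5 2 / 5 1 2 4 3 / 1 4 3 2 5.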